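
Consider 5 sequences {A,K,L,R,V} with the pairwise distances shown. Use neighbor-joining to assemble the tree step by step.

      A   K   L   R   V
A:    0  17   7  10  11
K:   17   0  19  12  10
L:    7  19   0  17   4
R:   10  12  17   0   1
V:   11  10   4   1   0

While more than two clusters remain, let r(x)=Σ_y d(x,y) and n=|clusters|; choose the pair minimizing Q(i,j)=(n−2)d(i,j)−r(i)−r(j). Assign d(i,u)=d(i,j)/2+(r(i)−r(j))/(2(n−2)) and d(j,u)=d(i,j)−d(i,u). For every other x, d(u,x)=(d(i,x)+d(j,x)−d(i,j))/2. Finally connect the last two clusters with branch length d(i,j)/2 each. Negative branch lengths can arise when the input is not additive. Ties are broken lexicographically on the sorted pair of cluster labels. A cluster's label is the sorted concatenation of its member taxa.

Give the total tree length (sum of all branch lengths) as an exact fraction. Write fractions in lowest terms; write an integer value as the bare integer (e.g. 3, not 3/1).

1. join A+L (d=7, Q=-71) ⇒ AL; edges |A|=19/6, |L|=23/6
  updated: d(AL,K)=29/2, d(AL,R)=10, d(AL,V)=4
2. join AL+K (d=29/2, Q=-36) ⇒ AKL; edges |AL|=21/4, |K|=37/4
  updated: d(AKL,R)=15/4, d(AKL,V)=-1/4
3. join AKL+R (d=15/4, Q=-9/2) ⇒ AKLR; edges |AKL|=5/4, |R|=5/2
  updated: d(AKLR,V)=-3/2
4. join AKLR+V (d=-3/2) ⇒ AKLRV; edges |AKLR|=-3/4, |V|=-3/4
final tree: ((((A:19/6,L:23/6):21/4,K:37/4):5/4,R:5/2):-3/4,V:-3/4)
total length: 95/4

95/4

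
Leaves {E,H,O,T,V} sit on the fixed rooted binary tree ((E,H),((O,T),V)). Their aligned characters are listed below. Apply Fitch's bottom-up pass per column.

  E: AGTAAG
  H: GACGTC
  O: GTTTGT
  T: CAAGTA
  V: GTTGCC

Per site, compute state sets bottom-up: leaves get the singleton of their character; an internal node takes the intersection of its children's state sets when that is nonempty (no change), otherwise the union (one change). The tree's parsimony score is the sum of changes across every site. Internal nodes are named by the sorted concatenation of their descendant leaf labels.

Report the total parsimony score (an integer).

[col 0] EH: children E:{A}, H:{G} ∪→ {A,G}; cost 1
[col 0] OT: children O:{G}, T:{C} ∪→ {C,G}; cost 1
[col 0] OTV: children OT:{C,G}, V:{G} ∩→ {G}; cost 0
[col 0] EHOTV: children EH:{A,G}, OTV:{G} ∩→ {G}; cost 0
[col 1] EH: children E:{G}, H:{A} ∪→ {A,G}; cost 1
[col 1] OT: children O:{T}, T:{A} ∪→ {A,T}; cost 1
[col 1] OTV: children OT:{A,T}, V:{T} ∩→ {T}; cost 0
[col 1] EHOTV: children EH:{A,G}, OTV:{T} ∪→ {A,G,T}; cost 1
[col 2] EH: children E:{T}, H:{C} ∪→ {C,T}; cost 1
[col 2] OT: children O:{T}, T:{A} ∪→ {A,T}; cost 1
[col 2] OTV: children OT:{A,T}, V:{T} ∩→ {T}; cost 0
[col 2] EHOTV: children EH:{C,T}, OTV:{T} ∩→ {T}; cost 0
[col 3] EH: children E:{A}, H:{G} ∪→ {A,G}; cost 1
[col 3] OT: children O:{T}, T:{G} ∪→ {G,T}; cost 1
[col 3] OTV: children OT:{G,T}, V:{G} ∩→ {G}; cost 0
[col 3] EHOTV: children EH:{A,G}, OTV:{G} ∩→ {G}; cost 0
[col 4] EH: children E:{A}, H:{T} ∪→ {A,T}; cost 1
[col 4] OT: children O:{G}, T:{T} ∪→ {G,T}; cost 1
[col 4] OTV: children OT:{G,T}, V:{C} ∪→ {C,G,T}; cost 1
[col 4] EHOTV: children EH:{A,T}, OTV:{C,G,T} ∩→ {T}; cost 0
[col 5] EH: children E:{G}, H:{C} ∪→ {C,G}; cost 1
[col 5] OT: children O:{T}, T:{A} ∪→ {A,T}; cost 1
[col 5] OTV: children OT:{A,T}, V:{C} ∪→ {A,C,T}; cost 1
[col 5] EHOTV: children EH:{C,G}, OTV:{A,C,T} ∩→ {C}; cost 0
per-site changes: [2, 3, 2, 2, 3, 3]; total = 15

15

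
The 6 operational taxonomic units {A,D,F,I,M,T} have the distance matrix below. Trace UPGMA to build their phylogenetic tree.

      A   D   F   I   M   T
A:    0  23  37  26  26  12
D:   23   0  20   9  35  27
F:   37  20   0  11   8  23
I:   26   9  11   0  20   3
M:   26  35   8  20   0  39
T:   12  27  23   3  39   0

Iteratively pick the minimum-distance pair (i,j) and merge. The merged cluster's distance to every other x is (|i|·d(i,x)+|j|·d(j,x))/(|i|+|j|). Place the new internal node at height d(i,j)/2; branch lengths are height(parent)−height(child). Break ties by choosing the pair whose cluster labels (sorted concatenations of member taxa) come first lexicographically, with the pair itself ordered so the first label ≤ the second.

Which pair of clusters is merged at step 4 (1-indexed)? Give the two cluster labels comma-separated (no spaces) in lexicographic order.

1. join I+T (d=3) ⇒ IT; edges |I|=3/2, |T|=3/2
  updated: d(A,IT)=19, d(D,IT)=18, d(F,IT)=17, d(IT,M)=59/2
2. join F+M (d=8) ⇒ FM; edges |F|=4, |M|=4
  updated: d(A,FM)=63/2, d(D,FM)=55/2, d(FM,IT)=93/4
3. join D+IT (d=18) ⇒ DIT; edges |D|=9, |IT|=15/2
  updated: d(A,DIT)=61/3, d(DIT,FM)=74/3
4. join A+DIT (d=61/3) ⇒ ADIT; edges |A|=61/6, |DIT|=7/6
  updated: d(ADIT,FM)=211/8
5. join ADIT+FM (d=211/8) ⇒ ADFIMT; edges |ADIT|=145/48, |FM|=147/16
final tree: ((A:61/6,(D:9,(I:3/2,T:3/2):15/2):7/6):145/48,(F:4,M:4):147/16)
total length: 1225/24

A,DIT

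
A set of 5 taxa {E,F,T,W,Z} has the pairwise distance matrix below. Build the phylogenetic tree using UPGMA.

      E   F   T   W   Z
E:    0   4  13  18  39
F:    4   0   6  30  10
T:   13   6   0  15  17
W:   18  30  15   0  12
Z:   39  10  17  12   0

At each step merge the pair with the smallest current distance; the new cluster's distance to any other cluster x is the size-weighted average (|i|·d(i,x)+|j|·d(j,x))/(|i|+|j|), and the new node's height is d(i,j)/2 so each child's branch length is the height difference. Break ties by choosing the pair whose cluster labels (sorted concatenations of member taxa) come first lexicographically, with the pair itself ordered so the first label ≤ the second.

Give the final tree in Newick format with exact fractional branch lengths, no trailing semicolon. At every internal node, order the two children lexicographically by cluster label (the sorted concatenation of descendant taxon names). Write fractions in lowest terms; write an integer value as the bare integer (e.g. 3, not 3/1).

step 1: merge (E,F) at d=4; branch lengths E→2, F→2; new cluster EF
  updated: d(EF,T)=19/2, d(EF,W)=24, d(EF,Z)=49/2
step 2: merge (EF,T) at d=19/2; branch lengths EF→11/4, T→19/4; new cluster EFT
  updated: d(EFT,W)=21, d(EFT,Z)=22
step 3: merge (W,Z) at d=12; branch lengths W→6, Z→6; new cluster WZ
  updated: d(EFT,WZ)=43/2
step 4: merge (EFT,WZ) at d=43/2; branch lengths EFT→6, WZ→19/4; new cluster EFTWZ
final tree: (((E:2,F:2):11/4,T:19/4):6,(W:6,Z:6):19/4)
total length: 137/4

(((E:2,F:2):11/4,T:19/4):6,(W:6,Z:6):19/4)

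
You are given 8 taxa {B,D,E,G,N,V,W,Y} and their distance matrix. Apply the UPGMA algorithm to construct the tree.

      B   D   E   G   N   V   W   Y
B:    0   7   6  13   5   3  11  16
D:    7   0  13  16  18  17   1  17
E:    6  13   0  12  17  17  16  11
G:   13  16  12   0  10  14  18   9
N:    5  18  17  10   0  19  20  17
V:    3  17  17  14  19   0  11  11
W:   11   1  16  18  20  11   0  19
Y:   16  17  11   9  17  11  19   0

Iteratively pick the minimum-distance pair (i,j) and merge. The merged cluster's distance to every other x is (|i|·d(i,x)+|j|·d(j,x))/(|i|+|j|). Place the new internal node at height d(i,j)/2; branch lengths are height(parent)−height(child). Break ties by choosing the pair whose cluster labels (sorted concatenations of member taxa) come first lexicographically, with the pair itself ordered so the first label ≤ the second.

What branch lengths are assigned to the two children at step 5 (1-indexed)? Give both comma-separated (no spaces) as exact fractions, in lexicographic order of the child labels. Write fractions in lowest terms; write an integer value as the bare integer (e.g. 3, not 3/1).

23/4,5/4

iteration 1: select D,W (d=1); attach at lengths (1/2, 1/2); label the merged cluster DW
  updated: d(B,DW)=9, d(DW,E)=29/2, d(DW,G)=17, d(DW,N)=19, d(DW,V)=14, d(DW,Y)=18
iteration 2: select B,V (d=3); attach at lengths (3/2, 3/2); label the merged cluster BV
  updated: d(BV,DW)=23/2, d(BV,E)=23/2, d(BV,G)=27/2, d(BV,N)=12, d(BV,Y)=27/2
iteration 3: select G,Y (d=9); attach at lengths (9/2, 9/2); label the merged cluster GY
  updated: d(BV,GY)=27/2, d(DW,GY)=35/2, d(E,GY)=23/2, d(GY,N)=27/2
iteration 4: select BV,DW (d=23/2); attach at lengths (17/4, 21/4); label the merged cluster BDVW
  updated: d(BDVW,E)=13, d(BDVW,GY)=31/2, d(BDVW,N)=31/2
iteration 5: select E,GY (d=23/2); attach at lengths (23/4, 5/4); label the merged cluster EGY
  updated: d(BDVW,EGY)=44/3, d(EGY,N)=44/3
iteration 6: select BDVW,EGY (d=44/3); attach at lengths (19/12, 19/12); label the merged cluster BDEGVWY
  updated: d(BDEGVWY,N)=106/7
iteration 7: select BDEGVWY,N (d=106/7); attach at lengths (5/21, 53/7); label the merged cluster BDEGNVWY
final tree: ((((B:3/2,V:3/2):17/4,(D:1/2,W:1/2):21/4):19/12,(E:23/4,(G:9/2,Y:9/2):5/4):19/12):5/21,N:53/7)
total length: 850/21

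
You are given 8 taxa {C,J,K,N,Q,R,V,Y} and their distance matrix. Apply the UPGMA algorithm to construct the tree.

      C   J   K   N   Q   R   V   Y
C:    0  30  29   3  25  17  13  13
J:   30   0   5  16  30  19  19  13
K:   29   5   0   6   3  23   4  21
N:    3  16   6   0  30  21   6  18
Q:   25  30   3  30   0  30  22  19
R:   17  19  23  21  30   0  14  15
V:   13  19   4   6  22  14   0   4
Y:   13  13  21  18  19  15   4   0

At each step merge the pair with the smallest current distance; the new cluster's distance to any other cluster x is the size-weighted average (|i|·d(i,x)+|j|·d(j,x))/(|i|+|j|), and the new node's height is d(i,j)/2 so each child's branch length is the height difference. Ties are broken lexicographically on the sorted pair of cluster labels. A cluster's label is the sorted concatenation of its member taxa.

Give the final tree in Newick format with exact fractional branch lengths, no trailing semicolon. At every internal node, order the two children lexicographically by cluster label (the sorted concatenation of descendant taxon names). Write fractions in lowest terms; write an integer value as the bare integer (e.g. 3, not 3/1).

iteration 1: select C,N (d=3); attach at lengths (3/2, 3/2); label the merged cluster CN
  updated: d(CN,J)=23, d(CN,K)=35/2, d(CN,Q)=55/2, d(CN,R)=19, d(CN,V)=19/2, d(CN,Y)=31/2
iteration 2: select K,Q (d=3); attach at lengths (3/2, 3/2); label the merged cluster KQ
  updated: d(CN,KQ)=45/2, d(J,KQ)=35/2, d(KQ,R)=53/2, d(KQ,V)=13, d(KQ,Y)=20
iteration 3: select V,Y (d=4); attach at lengths (2, 2); label the merged cluster VY
  updated: d(CN,VY)=25/2, d(J,VY)=16, d(KQ,VY)=33/2, d(R,VY)=29/2
iteration 4: select CN,VY (d=25/2); attach at lengths (19/4, 17/4); label the merged cluster CNVY
  updated: d(CNVY,J)=39/2, d(CNVY,KQ)=39/2, d(CNVY,R)=67/4
iteration 5: select CNVY,R (d=67/4); attach at lengths (17/8, 67/8); label the merged cluster CNRVY
  updated: d(CNRVY,J)=97/5, d(CNRVY,KQ)=209/10
iteration 6: select J,KQ (d=35/2); attach at lengths (35/4, 29/4); label the merged cluster JKQ
  updated: d(CNRVY,JKQ)=102/5
iteration 7: select CNRVY,JKQ (d=102/5); attach at lengths (73/40, 29/20); label the merged cluster CJKNQRVY
final tree: ((((C:3/2,N:3/2):19/4,(V:2,Y:2):17/4):17/8,R:67/8):73/40,(J:35/4,(K:3/2,Q:3/2):29/4):29/20)
total length: 1951/40

((((C:3/2,N:3/2):19/4,(V:2,Y:2):17/4):17/8,R:67/8):73/40,(J:35/4,(K:3/2,Q:3/2):29/4):29/20)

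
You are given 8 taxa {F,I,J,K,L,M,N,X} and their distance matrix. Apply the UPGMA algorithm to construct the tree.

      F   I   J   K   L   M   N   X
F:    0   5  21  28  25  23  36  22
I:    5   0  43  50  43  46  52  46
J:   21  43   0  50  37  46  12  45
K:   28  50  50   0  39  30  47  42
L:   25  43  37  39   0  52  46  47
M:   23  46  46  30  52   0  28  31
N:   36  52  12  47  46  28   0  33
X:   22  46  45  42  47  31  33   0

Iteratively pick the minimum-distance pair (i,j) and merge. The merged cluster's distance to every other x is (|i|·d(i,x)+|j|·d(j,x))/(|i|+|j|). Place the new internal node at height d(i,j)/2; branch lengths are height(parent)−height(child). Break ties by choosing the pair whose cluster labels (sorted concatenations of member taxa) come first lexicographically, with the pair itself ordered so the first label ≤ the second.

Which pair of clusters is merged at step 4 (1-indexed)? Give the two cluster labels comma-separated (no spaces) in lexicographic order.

FI,L

step 1: merge (F,I) at d=5; branch lengths F→5/2, I→5/2; new cluster FI
  updated: d(FI,J)=32, d(FI,K)=39, d(FI,L)=34, d(FI,M)=69/2, d(FI,N)=44, d(FI,X)=34
step 2: merge (J,N) at d=12; branch lengths J→6, N→6; new cluster JN
  updated: d(FI,JN)=38, d(JN,K)=97/2, d(JN,L)=83/2, d(JN,M)=37, d(JN,X)=39
step 3: merge (K,M) at d=30; branch lengths K→15, M→15; new cluster KM
  updated: d(FI,KM)=147/4, d(JN,KM)=171/4, d(KM,L)=91/2, d(KM,X)=73/2
step 4: merge (FI,L) at d=34; branch lengths FI→29/2, L→17; new cluster FIL
  updated: d(FIL,JN)=235/6, d(FIL,KM)=119/3, d(FIL,X)=115/3
step 5: merge (KM,X) at d=73/2; branch lengths KM→13/4, X→73/4; new cluster KMX
  updated: d(FIL,KMX)=353/9, d(JN,KMX)=83/2
step 6: merge (FIL,JN) at d=235/6; branch lengths FIL→31/12, JN→163/12; new cluster FIJLN
  updated: d(FIJLN,KMX)=602/15
step 7: merge (FIJLN,KMX) at d=602/15; branch lengths FIJLN→29/60, KMX→109/60; new cluster FIJKLMNX
final tree: ((((F:5/2,I:5/2):29/2,L:17):31/12,(J:6,N:6):163/12):29/60,((K:15,M:15):13/4,X:73/4):109/60)
total length: 1777/15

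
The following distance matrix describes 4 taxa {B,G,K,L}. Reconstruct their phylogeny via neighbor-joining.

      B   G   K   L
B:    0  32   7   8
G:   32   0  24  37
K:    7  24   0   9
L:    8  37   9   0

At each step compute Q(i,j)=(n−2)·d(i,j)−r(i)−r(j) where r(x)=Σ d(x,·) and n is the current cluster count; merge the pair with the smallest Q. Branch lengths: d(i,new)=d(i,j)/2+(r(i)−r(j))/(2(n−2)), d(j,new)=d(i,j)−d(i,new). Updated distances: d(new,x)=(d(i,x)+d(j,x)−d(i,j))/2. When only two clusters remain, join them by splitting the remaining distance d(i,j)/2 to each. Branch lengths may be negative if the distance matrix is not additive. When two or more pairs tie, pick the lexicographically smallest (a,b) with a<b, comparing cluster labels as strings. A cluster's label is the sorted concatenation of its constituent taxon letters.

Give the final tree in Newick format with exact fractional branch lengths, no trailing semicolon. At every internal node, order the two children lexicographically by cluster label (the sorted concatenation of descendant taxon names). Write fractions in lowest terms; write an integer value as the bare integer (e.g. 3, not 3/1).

1. join B+L (d=8, Q=-85) ⇒ BL; edges |B|=9/4, |L|=23/4
  updated: d(BL,G)=61/2, d(BL,K)=4
2. join BL+G (d=61/2, Q=-117/2) ⇒ BGL; edges |BL|=21/4, |G|=101/4
  updated: d(BGL,K)=-5/4
3. join BGL+K (d=-5/4) ⇒ BGKL; edges |BGL|=-5/8, |K|=-5/8
final tree: (((B:9/4,L:23/4):21/4,G:101/4):-5/8,K:-5/8)
total length: 149/4

(((B:9/4,L:23/4):21/4,G:101/4):-5/8,K:-5/8)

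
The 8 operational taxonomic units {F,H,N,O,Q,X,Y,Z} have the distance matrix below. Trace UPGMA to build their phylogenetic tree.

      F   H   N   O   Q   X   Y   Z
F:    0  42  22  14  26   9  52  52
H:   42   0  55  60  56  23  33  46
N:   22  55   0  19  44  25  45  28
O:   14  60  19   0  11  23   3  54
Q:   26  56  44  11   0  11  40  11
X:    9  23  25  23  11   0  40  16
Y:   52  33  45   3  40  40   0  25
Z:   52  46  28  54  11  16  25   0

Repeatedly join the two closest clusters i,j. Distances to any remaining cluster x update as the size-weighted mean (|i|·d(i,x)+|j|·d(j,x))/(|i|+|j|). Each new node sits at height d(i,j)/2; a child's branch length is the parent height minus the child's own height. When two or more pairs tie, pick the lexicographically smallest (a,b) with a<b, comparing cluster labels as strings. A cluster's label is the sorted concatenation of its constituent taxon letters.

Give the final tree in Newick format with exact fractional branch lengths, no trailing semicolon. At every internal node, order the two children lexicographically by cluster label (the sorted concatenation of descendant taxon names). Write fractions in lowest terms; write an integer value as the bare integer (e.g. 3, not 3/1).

step 1: merge (O,Y) at d=3; branch lengths O→3/2, Y→3/2; new cluster OY
  updated: d(F,OY)=33, d(H,OY)=93/2, d(N,OY)=32, d(OY,Q)=51/2, d(OY,X)=63/2, d(OY,Z)=79/2
step 2: merge (F,X) at d=9; branch lengths F→9/2, X→9/2; new cluster FX
  updated: d(FX,H)=65/2, d(FX,N)=47/2, d(FX,OY)=129/4, d(FX,Q)=37/2, d(FX,Z)=34
step 3: merge (Q,Z) at d=11; branch lengths Q→11/2, Z→11/2; new cluster QZ
  updated: d(FX,QZ)=105/4, d(H,QZ)=51, d(N,QZ)=36, d(OY,QZ)=65/2
step 4: merge (FX,N) at d=47/2; branch lengths FX→29/4, N→47/4; new cluster FNX
  updated: d(FNX,H)=40, d(FNX,OY)=193/6, d(FNX,QZ)=59/2
step 5: merge (FNX,QZ) at d=59/2; branch lengths FNX→3, QZ→37/4; new cluster FNQXZ
  updated: d(FNQXZ,H)=222/5, d(FNQXZ,OY)=323/10
step 6: merge (FNQXZ,OY) at d=323/10; branch lengths FNQXZ→7/5, OY→293/20; new cluster FNOQXYZ
  updated: d(FNOQXYZ,H)=45
step 7: merge (FNOQXYZ,H) at d=45; branch lengths FNOQXYZ→127/20, H→45/2; new cluster FHNOQXYZ
final tree: (((((F:9/2,X:9/2):29/4,N:47/4):3,(Q:11/2,Z:11/2):37/4):7/5,(O:3/2,Y:3/2):293/20):127/20,H:45/2)
total length: 1983/20

(((((F:9/2,X:9/2):29/4,N:47/4):3,(Q:11/2,Z:11/2):37/4):7/5,(O:3/2,Y:3/2):293/20):127/20,H:45/2)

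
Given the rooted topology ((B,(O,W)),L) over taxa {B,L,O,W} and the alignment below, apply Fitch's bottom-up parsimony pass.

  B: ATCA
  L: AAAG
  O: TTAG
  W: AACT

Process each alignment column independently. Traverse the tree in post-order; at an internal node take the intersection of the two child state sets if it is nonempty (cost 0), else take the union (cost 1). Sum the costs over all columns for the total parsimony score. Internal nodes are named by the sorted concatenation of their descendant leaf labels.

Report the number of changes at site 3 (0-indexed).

2

site 0, node OW: O={T} ∪ W={A} → {A,T} (+1)
site 0, node BOW: B={A} ∩ OW={A,T} → {A} (+0)
site 0, node BLOW: BOW={A} ∩ L={A} → {A} (+0)
site 1, node OW: O={T} ∪ W={A} → {A,T} (+1)
site 1, node BOW: B={T} ∩ OW={A,T} → {T} (+0)
site 1, node BLOW: BOW={T} ∪ L={A} → {A,T} (+1)
site 2, node OW: O={A} ∪ W={C} → {A,C} (+1)
site 2, node BOW: B={C} ∩ OW={A,C} → {C} (+0)
site 2, node BLOW: BOW={C} ∪ L={A} → {A,C} (+1)
site 3, node OW: O={G} ∪ W={T} → {G,T} (+1)
site 3, node BOW: B={A} ∪ OW={G,T} → {A,G,T} (+1)
site 3, node BLOW: BOW={A,G,T} ∩ L={G} → {G} (+0)
per-site changes: [1, 2, 2, 2]; total = 7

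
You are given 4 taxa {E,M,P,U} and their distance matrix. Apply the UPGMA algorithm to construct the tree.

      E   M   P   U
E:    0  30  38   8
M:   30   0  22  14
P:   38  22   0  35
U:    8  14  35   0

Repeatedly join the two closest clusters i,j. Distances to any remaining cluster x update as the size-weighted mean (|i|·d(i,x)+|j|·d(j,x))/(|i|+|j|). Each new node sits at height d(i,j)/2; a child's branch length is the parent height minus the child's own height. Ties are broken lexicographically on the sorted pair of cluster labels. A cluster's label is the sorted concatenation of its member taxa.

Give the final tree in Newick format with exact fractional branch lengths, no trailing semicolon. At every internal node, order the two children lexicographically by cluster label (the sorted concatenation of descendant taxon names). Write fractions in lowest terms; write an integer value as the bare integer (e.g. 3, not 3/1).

iteration 1: select E,U (d=8); attach at lengths (4, 4); label the merged cluster EU
  updated: d(EU,M)=22, d(EU,P)=73/2
iteration 2: select EU,M (d=22); attach at lengths (7, 11); label the merged cluster EMU
  updated: d(EMU,P)=95/3
iteration 3: select EMU,P (d=95/3); attach at lengths (29/6, 95/6); label the merged cluster EMPU
final tree: (((E:4,U:4):7,M:11):29/6,P:95/6)
total length: 140/3

(((E:4,U:4):7,M:11):29/6,P:95/6)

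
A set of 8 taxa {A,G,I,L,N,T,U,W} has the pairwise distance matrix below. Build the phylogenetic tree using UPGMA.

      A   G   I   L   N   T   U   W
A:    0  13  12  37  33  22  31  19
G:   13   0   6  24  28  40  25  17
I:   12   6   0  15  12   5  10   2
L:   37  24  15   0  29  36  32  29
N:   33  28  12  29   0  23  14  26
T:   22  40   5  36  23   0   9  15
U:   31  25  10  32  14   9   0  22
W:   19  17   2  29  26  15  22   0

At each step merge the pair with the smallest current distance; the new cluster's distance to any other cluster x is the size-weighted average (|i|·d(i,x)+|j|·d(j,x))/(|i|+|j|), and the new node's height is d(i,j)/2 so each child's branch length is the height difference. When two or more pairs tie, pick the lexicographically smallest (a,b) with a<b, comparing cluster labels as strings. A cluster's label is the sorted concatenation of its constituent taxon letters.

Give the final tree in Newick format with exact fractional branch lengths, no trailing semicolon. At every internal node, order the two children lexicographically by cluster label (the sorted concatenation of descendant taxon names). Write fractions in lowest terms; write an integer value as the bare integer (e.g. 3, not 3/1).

(((A:22/3,(G:23/4,(I:1,W:1):19/4):19/12):31/8,(N:37/4,(T:9/2,U:9/2):19/4):47/24):541/168,L:101/7)

1. join I+W (d=2) ⇒ IW; edges |I|=1, |W|=1
  updated: d(A,IW)=31/2, d(G,IW)=23/2, d(IW,L)=22, d(IW,N)=19, d(IW,T)=10, d(IW,U)=16
2. join T+U (d=9) ⇒ TU; edges |T|=9/2, |U|=9/2
  updated: d(A,TU)=53/2, d(G,TU)=65/2, d(IW,TU)=13, d(L,TU)=34, d(N,TU)=37/2
3. join G+IW (d=23/2) ⇒ GIW; edges |G|=23/4, |IW|=19/4
  updated: d(A,GIW)=44/3, d(GIW,L)=68/3, d(GIW,N)=22, d(GIW,TU)=39/2
4. join A+GIW (d=44/3) ⇒ AGIW; edges |A|=22/3, |GIW|=19/12
  updated: d(AGIW,L)=105/4, d(AGIW,N)=99/4, d(AGIW,TU)=85/4
5. join N+TU (d=37/2) ⇒ NTU; edges |N|=37/4, |TU|=19/4
  updated: d(AGIW,NTU)=269/12, d(L,NTU)=97/3
6. join AGIW+NTU (d=269/12) ⇒ AGINTUW; edges |AGIW|=31/8, |NTU|=47/24
  updated: d(AGINTUW,L)=202/7
7. join AGINTUW+L (d=202/7) ⇒ AGILNTUW; edges |AGINTUW|=541/168, |L|=101/7
final tree: (((A:22/3,(G:23/4,(I:1,W:1):19/4):19/12):31/8,(N:37/4,(T:9/2,U:9/2):19/4):47/24):541/168,L:101/7)
total length: 11407/168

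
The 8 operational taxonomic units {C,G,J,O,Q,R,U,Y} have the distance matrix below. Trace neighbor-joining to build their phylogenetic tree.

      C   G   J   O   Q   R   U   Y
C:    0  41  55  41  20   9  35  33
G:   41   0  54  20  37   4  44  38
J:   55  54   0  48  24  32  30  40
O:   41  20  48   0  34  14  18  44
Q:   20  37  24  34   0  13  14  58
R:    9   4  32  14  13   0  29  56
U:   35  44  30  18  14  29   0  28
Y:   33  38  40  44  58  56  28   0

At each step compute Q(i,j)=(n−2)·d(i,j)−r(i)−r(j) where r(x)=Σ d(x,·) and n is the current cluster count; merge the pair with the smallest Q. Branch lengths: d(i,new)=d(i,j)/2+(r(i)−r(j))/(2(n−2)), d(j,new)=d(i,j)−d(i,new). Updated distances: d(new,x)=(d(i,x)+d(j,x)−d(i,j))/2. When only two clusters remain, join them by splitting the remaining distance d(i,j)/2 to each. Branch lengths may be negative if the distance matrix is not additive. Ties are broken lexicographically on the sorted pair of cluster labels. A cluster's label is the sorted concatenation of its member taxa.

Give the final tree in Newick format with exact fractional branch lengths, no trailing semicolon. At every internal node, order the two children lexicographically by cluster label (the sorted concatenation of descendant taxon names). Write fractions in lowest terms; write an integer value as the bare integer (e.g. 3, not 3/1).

step 1: merge (G,R) at d=4, Q=-371; branch lengths G→35/4, R→-19/4; new cluster GR
  updated: d(C,GR)=23, d(GR,J)=41, d(GR,O)=15, d(GR,Q)=23, d(GR,U)=69/2, d(GR,Y)=45
step 2: merge (GR,O) at d=15, Q=-613/2; branch lengths GR→113/20, O→187/20; new cluster GOR
  updated: d(C,GOR)=49/2, d(GOR,J)=37, d(GOR,Q)=21, d(GOR,U)=75/4, d(GOR,Y)=37
step 3: merge (C,Y) at d=33, Q=-463/2; branch lengths C→207/16, Y→321/16; new cluster CY
  updated: d(CY,GOR)=57/4, d(CY,J)=31, d(CY,Q)=45/2, d(CY,U)=15
step 4: merge (J,Q) at d=24, Q=-263/2; branch lengths J→75/4, Q→21/4; new cluster JQ
  updated: d(CY,JQ)=59/4, d(GOR,JQ)=17, d(JQ,U)=10
step 5: merge (CY,GOR) at d=57/4, Q=-131/2; branch lengths CY→45/8, GOR→69/8; new cluster CGORY
  updated: d(CGORY,JQ)=35/4, d(CGORY,U)=39/4
step 6: merge (CGORY,JQ) at d=35/4, Q=-57/2; branch lengths CGORY→17/4, JQ→9/2; new cluster CGJOQRY
  updated: d(CGJOQRY,U)=11/2
step 7: merge (CGJOQRY,U) at d=11/2; branch lengths CGJOQRY→11/4, U→11/4; new cluster CGJOQRUY
final tree: ((((C:207/16,Y:321/16):45/8,((G:35/4,R:-19/4):113/20,O:187/20):69/8):17/4,(J:75/4,Q:21/4):9/2):11/4,U:11/4)
total length: 209/2

((((C:207/16,Y:321/16):45/8,((G:35/4,R:-19/4):113/20,O:187/20):69/8):17/4,(J:75/4,Q:21/4):9/2):11/4,U:11/4)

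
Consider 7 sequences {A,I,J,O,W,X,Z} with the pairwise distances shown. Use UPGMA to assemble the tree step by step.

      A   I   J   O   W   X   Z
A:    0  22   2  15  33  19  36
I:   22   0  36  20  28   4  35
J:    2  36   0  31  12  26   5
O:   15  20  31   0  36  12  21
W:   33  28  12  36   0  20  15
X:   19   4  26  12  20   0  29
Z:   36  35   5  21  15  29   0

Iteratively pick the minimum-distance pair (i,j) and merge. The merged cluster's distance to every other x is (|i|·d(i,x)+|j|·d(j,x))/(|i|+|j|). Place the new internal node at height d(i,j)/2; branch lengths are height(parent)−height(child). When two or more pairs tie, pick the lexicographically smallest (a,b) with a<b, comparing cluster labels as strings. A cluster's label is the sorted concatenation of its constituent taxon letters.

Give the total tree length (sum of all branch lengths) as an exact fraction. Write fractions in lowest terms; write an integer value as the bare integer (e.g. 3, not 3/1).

step 1: merge (A,J) at d=2; branch lengths A→1, J→1; new cluster AJ
  updated: d(AJ,I)=29, d(AJ,O)=23, d(AJ,W)=45/2, d(AJ,X)=45/2, d(AJ,Z)=41/2
step 2: merge (I,X) at d=4; branch lengths I→2, X→2; new cluster IX
  updated: d(AJ,IX)=103/4, d(IX,O)=16, d(IX,W)=24, d(IX,Z)=32
step 3: merge (W,Z) at d=15; branch lengths W→15/2, Z→15/2; new cluster WZ
  updated: d(AJ,WZ)=43/2, d(IX,WZ)=28, d(O,WZ)=57/2
step 4: merge (IX,O) at d=16; branch lengths IX→6, O→8; new cluster IOX
  updated: d(AJ,IOX)=149/6, d(IOX,WZ)=169/6
step 5: merge (AJ,WZ) at d=43/2; branch lengths AJ→39/4, WZ→13/4; new cluster AJWZ
  updated: d(AJWZ,IOX)=53/2
step 6: merge (AJWZ,IOX) at d=53/2; branch lengths AJWZ→5/2, IOX→21/4; new cluster AIJOWXZ
final tree: (((A:1,J:1):39/4,(W:15/2,Z:15/2):13/4):5/2,((I:2,X:2):6,O:8):21/4)
total length: 223/4

223/4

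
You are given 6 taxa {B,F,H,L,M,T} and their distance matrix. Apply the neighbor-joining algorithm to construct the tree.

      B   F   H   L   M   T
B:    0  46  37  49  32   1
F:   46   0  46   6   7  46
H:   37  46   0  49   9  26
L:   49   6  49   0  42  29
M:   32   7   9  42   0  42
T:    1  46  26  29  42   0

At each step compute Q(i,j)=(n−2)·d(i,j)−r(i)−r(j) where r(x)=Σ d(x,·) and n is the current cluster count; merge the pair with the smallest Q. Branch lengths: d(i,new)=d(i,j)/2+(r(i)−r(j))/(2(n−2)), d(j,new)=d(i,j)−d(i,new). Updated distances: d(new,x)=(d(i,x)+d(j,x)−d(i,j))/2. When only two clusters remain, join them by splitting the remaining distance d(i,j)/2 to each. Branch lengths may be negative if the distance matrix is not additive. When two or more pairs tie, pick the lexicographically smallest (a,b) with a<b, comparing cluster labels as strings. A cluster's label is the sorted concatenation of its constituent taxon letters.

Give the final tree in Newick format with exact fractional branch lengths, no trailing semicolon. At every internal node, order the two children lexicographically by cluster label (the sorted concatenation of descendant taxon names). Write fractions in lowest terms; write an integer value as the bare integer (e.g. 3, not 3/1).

iteration 1: select B,T (d=1, Q=-305); attach at lengths (25/8, -17/8); label the merged cluster BT
  updated: d(BT,F)=91/2, d(BT,H)=31, d(BT,L)=77/2, d(BT,M)=73/2
iteration 2: select F,L (d=6, Q=-222); attach at lengths (-13/6, 49/6); label the merged cluster FL
  updated: d(BT,FL)=39, d(FL,H)=89/2, d(FL,M)=43/2
iteration 3: select BT,FL (d=39, Q=-267/2); attach at lengths (159/8, 153/8); label the merged cluster BFLT
  updated: d(BFLT,H)=73/4, d(BFLT,M)=19/2
iteration 4: select BFLT,H (d=73/4, Q=-147/4); attach at lengths (75/8, 71/8); label the merged cluster BFHLT
  updated: d(BFHLT,M)=1/8
iteration 5: select BFHLT,M (d=1/8); attach at lengths (1/16, 1/16); label the merged cluster BFHLMT
final tree: ((((B:25/8,T:-17/8):159/8,(F:-13/6,L:49/6):153/8):75/8,H:71/8):1/16,M:1/16)
total length: 515/8

((((B:25/8,T:-17/8):159/8,(F:-13/6,L:49/6):153/8):75/8,H:71/8):1/16,M:1/16)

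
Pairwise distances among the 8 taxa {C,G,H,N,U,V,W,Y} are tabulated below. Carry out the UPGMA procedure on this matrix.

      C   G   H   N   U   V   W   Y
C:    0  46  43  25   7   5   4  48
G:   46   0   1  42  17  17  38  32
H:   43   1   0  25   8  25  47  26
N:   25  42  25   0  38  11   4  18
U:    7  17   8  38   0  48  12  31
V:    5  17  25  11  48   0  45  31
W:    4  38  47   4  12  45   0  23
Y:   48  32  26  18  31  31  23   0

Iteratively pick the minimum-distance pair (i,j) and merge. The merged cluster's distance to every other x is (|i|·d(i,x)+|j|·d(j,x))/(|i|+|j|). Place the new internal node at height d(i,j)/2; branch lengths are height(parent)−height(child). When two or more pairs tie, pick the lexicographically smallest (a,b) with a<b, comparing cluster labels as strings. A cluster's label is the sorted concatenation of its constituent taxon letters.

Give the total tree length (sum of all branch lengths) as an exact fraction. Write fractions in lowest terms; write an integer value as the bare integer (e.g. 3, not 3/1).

iteration 1: select G,H (d=1); attach at lengths (1/2, 1/2); label the merged cluster GH
  updated: d(C,GH)=89/2, d(GH,N)=67/2, d(GH,U)=25/2, d(GH,V)=21, d(GH,W)=85/2, d(GH,Y)=29
iteration 2: select C,W (d=4); attach at lengths (2, 2); label the merged cluster CW
  updated: d(CW,GH)=87/2, d(CW,N)=29/2, d(CW,U)=19/2, d(CW,V)=25, d(CW,Y)=71/2
iteration 3: select CW,U (d=19/2); attach at lengths (11/4, 19/4); label the merged cluster CUW
  updated: d(CUW,GH)=199/6, d(CUW,N)=67/3, d(CUW,V)=98/3, d(CUW,Y)=34
iteration 4: select N,V (d=11); attach at lengths (11/2, 11/2); label the merged cluster NV
  updated: d(CUW,NV)=55/2, d(GH,NV)=109/4, d(NV,Y)=49/2
iteration 5: select NV,Y (d=49/2); attach at lengths (27/4, 49/4); label the merged cluster NVY
  updated: d(CUW,NVY)=89/3, d(GH,NVY)=167/6
iteration 6: select GH,NVY (d=167/6); attach at lengths (161/12, 5/3); label the merged cluster GHNVY
  updated: d(CUW,GHNVY)=466/15
iteration 7: select CUW,GHNVY (d=466/15); attach at lengths (647/60, 97/60); label the merged cluster CGHNUVWY
final tree: (((C:2,W:2):11/4,U:19/4):647/60,((G:1/2,H:1/2):161/12,((N:11/2,V:11/2):27/4,Y:49/4):5/3):97/60)
total length: 4199/60

4199/60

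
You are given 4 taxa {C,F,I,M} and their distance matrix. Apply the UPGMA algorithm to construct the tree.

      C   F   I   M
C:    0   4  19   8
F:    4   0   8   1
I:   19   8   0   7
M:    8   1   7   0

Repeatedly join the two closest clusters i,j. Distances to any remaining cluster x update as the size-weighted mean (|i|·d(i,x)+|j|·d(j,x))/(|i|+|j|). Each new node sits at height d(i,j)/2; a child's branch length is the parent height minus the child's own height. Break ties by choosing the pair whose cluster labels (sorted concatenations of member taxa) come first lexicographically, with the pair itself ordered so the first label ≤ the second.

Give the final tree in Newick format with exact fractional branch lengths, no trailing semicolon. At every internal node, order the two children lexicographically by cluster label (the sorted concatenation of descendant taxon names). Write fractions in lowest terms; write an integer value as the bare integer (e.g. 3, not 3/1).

1. join F+M (d=1) ⇒ FM; edges |F|=1/2, |M|=1/2
  updated: d(C,FM)=6, d(FM,I)=15/2
2. join C+FM (d=6) ⇒ CFM; edges |C|=3, |FM|=5/2
  updated: d(CFM,I)=34/3
3. join CFM+I (d=34/3) ⇒ CFIM; edges |CFM|=8/3, |I|=17/3
final tree: ((C:3,(F:1/2,M:1/2):5/2):8/3,I:17/3)
total length: 89/6

((C:3,(F:1/2,M:1/2):5/2):8/3,I:17/3)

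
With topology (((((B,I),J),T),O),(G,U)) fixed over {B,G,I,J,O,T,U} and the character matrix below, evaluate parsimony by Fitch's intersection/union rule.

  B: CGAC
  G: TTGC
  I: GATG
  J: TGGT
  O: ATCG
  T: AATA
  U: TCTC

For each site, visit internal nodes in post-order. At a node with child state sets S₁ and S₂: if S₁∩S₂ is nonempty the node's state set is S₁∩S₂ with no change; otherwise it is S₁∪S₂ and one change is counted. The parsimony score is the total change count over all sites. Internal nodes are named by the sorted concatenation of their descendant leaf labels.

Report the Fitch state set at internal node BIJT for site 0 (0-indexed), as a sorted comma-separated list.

A,C,G,T

BI@0: {C} ∪ {G} = {C,G} (union, +1)
BIJ@0: {C,G} ∪ {T} = {C,G,T} (union, +1)
BIJT@0: {C,G,T} ∪ {A} = {A,C,G,T} (union, +1)
BIJOT@0: {A,C,G,T} ∩ {A} = {A} (intersection, +0)
GU@0: {T} ∩ {T} = {T} (intersection, +0)
BGIJOTU@0: {A} ∪ {T} = {A,T} (union, +1)
BI@1: {G} ∪ {A} = {A,G} (union, +1)
BIJ@1: {A,G} ∩ {G} = {G} (intersection, +0)
BIJT@1: {G} ∪ {A} = {A,G} (union, +1)
BIJOT@1: {A,G} ∪ {T} = {A,G,T} (union, +1)
GU@1: {T} ∪ {C} = {C,T} (union, +1)
BGIJOTU@1: {A,G,T} ∩ {C,T} = {T} (intersection, +0)
BI@2: {A} ∪ {T} = {A,T} (union, +1)
BIJ@2: {A,T} ∪ {G} = {A,G,T} (union, +1)
BIJT@2: {A,G,T} ∩ {T} = {T} (intersection, +0)
BIJOT@2: {T} ∪ {C} = {C,T} (union, +1)
GU@2: {G} ∪ {T} = {G,T} (union, +1)
BGIJOTU@2: {C,T} ∩ {G,T} = {T} (intersection, +0)
BI@3: {C} ∪ {G} = {C,G} (union, +1)
BIJ@3: {C,G} ∪ {T} = {C,G,T} (union, +1)
BIJT@3: {C,G,T} ∪ {A} = {A,C,G,T} (union, +1)
BIJOT@3: {A,C,G,T} ∩ {G} = {G} (intersection, +0)
GU@3: {C} ∩ {C} = {C} (intersection, +0)
BGIJOTU@3: {G} ∪ {C} = {C,G} (union, +1)
per-site changes: [4, 4, 4, 4]; total = 16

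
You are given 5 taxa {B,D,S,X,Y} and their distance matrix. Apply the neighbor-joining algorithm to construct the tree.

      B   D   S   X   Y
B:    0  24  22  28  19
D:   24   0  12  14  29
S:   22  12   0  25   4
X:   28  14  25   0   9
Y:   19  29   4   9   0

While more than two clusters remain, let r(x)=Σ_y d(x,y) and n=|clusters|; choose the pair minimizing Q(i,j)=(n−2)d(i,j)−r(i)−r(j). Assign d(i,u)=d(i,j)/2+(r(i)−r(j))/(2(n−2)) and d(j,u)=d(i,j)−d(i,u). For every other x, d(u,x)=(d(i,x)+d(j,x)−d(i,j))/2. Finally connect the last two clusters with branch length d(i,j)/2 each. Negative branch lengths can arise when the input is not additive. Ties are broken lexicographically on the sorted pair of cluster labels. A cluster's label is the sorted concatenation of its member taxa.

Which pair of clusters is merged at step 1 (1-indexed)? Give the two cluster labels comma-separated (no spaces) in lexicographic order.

D,X

iteration 1: select D,X (d=14, Q=-113); attach at lengths (15/2, 13/2); label the merged cluster DX
  updated: d(B,DX)=19, d(DX,S)=23/2, d(DX,Y)=12
iteration 2: select B,DX (d=19, Q=-129/2); attach at lengths (111/8, 41/8); label the merged cluster BDX
  updated: d(BDX,S)=29/4, d(BDX,Y)=6
iteration 3: select BDX,S (d=29/4, Q=-69/4); attach at lengths (37/8, 21/8); label the merged cluster BDSX
  updated: d(BDSX,Y)=11/8
iteration 4: select BDSX,Y (d=11/8); attach at lengths (11/16, 11/16); label the merged cluster BDSXY
final tree: (((B:111/8,(D:15/2,X:13/2):41/8):37/8,S:21/8):11/16,Y:11/16)
total length: 333/8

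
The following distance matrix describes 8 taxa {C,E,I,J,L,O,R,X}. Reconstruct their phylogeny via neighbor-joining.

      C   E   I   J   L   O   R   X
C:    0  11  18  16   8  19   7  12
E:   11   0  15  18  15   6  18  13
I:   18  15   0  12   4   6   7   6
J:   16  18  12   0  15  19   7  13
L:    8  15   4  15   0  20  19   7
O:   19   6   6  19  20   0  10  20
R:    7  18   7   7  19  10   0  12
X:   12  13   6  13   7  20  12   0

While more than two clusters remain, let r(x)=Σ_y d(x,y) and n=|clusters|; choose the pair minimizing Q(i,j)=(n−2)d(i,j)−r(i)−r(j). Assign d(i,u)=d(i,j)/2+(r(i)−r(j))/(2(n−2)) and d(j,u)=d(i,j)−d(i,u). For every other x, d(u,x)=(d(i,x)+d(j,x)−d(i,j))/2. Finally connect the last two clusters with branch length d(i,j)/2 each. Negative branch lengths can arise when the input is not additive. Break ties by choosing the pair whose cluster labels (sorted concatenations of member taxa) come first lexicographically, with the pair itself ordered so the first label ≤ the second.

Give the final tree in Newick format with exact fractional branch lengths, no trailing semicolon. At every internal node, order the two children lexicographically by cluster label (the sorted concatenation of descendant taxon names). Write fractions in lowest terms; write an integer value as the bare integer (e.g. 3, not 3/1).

1. join E+O (d=6, Q=-160) ⇒ EO; edges |E|=8/3, |O|=10/3
  updated: d(C,EO)=12, d(EO,I)=15/2, d(EO,J)=31/2, d(EO,L)=29/2, d(EO,R)=11, d(EO,X)=27/2
2. join J+R (d=7, Q=-213/2) ⇒ JR; edges |J|=101/20, |R|=39/20
  updated: d(C,JR)=8, d(EO,JR)=39/4, d(I,JR)=6, d(JR,L)=27/2, d(JR,X)=9
3. join C+L (d=8, Q=-73) ⇒ CL; edges |C|=43/8, |L|=21/8
  updated: d(CL,EO)=37/4, d(CL,I)=7, d(CL,JR)=27/4, d(CL,X)=11/2
4. join CL+X (d=11/2, Q=-46) ⇒ CLX; edges |CL|=11/6, |X|=11/3
  updated: d(CLX,EO)=69/8, d(CLX,I)=15/4, d(CLX,JR)=41/8
5. join CLX+JR (d=41/8, Q=-225/8) ⇒ CJLRX; edges |CLX|=55/32, |JR|=109/32
  updated: d(CJLRX,EO)=53/8, d(CJLRX,I)=37/16
6. join CJLRX+EO (d=53/8, Q=-263/16) ⇒ CEJLORX; edges |CJLRX|=23/32, |EO|=189/32
  updated: d(CEJLORX,I)=51/32
7. join CEJLORX+I (d=51/32) ⇒ CEIJLORX; edges |CEJLORX|=51/64, |I|=51/64
final tree: (((((C:43/8,L:21/8):11/6,X:11/3):55/32,(J:101/20,R:39/20):109/32):23/32,(E:8/3,O:10/3):189/32):51/64,I:51/64)
total length: 1275/32

(((((C:43/8,L:21/8):11/6,X:11/3):55/32,(J:101/20,R:39/20):109/32):23/32,(E:8/3,O:10/3):189/32):51/64,I:51/64)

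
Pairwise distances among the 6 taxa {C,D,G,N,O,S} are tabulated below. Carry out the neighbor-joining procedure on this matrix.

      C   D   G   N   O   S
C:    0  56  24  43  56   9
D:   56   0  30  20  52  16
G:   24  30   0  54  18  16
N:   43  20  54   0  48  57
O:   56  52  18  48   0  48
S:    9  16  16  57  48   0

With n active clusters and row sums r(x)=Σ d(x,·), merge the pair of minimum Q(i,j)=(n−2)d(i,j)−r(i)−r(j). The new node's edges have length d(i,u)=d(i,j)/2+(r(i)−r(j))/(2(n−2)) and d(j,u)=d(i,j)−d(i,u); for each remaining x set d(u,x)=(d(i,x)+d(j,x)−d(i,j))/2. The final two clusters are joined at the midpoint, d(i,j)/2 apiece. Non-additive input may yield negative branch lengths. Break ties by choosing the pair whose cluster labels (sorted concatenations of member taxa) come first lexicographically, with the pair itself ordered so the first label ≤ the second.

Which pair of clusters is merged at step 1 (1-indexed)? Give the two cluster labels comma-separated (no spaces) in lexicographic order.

D,N

step 1: merge (D,N) at d=20, Q=-316; branch lengths D→4, N→16; new cluster DN
  updated: d(C,DN)=79/2, d(DN,G)=32, d(DN,O)=40, d(DN,S)=53/2
step 2: merge (C,S) at d=9, Q=-201; branch lengths C→28/3, S→-1/3; new cluster CS
  updated: d(CS,DN)=57/2, d(CS,G)=31/2, d(CS,O)=95/2
step 3: merge (CS,DN) at d=57/2, Q=-135; branch lengths CS→12, DN→33/2; new cluster CDNS
  updated: d(CDNS,G)=19/2, d(CDNS,O)=59/2
step 4: merge (CDNS,G) at d=19/2, Q=-57; branch lengths CDNS→21/2, G→-1; new cluster CDGNS
  updated: d(CDGNS,O)=19
step 5: merge (CDGNS,O) at d=19; branch lengths CDGNS→19/2, O→19/2; new cluster CDGNOS
final tree: ((((C:28/3,S:-1/3):12,(D:4,N:16):33/2):21/2,G:-1):19/2,O:19/2)
total length: 86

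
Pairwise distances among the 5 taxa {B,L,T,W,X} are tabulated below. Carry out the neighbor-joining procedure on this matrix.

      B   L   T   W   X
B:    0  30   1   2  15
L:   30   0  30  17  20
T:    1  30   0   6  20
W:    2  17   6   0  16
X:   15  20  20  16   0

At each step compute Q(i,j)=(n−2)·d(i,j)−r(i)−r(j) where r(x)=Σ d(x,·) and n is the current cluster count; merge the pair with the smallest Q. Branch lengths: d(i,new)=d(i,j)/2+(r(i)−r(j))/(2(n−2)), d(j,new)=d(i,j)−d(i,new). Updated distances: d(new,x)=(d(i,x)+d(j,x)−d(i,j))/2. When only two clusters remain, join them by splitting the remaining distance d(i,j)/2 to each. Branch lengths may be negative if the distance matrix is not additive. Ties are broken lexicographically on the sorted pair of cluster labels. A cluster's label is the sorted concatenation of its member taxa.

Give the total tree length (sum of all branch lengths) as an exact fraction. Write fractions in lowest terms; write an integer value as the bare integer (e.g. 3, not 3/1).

step 1: merge (L,X) at d=20, Q=-108; branch lengths L→43/3, X→17/3; new cluster LX
  updated: d(B,LX)=25/2, d(LX,T)=15, d(LX,W)=13/2
step 2: merge (B,T) at d=1, Q=-71/2; branch lengths B→-9/8, T→17/8; new cluster BT
  updated: d(BT,LX)=53/4, d(BT,W)=7/2
step 3: merge (BT,LX) at d=53/4, Q=-93/4; branch lengths BT→41/8, LX→65/8; new cluster BLTX
  updated: d(BLTX,W)=-13/8
step 4: merge (BLTX,W) at d=-13/8; branch lengths BLTX→-13/16, W→-13/16; new cluster BLTWX
final tree: (((B:-9/8,T:17/8):41/8,(L:43/3,X:17/3):65/8):-13/16,W:-13/16)
total length: 261/8

261/8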